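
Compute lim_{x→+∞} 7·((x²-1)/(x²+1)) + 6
Evaluate the dominant behaviour as x → +∞; each term tends to a finite value or vanishes.
Limit = 13.

Final answer: 13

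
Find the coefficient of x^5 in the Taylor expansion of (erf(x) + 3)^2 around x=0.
Expand to order 5: (erf(x) + 3)^2 = 6·x^5/(5·√(π)) - 8·x^4/(3·π) - 4·x^3/√(π) + 4·x^2/π + 12·x/√(π) + 9 + O(x^6).
The coefficient of x^5 is 6/(5·√(π)).

Final answer: 6/(5·√(π))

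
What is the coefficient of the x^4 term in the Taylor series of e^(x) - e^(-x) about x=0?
Expand to order 4: e^(x) - e^(-x) = x^3/3 + 2·x + O(x^5).
The coefficient of x^4 is 0.

Final answer: 0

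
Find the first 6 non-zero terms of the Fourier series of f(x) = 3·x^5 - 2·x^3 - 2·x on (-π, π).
(-124·π^2 + 6·π^4 + 740)·sin(x) + (-3·π^4 - 47/2 + 17·π^2)·sin(2·x) + (-52·π^2/9 + 68/27 + 2·π^4)·sin(3·x) + (-3·π^4/2 - 5/64 + 23·π^2/8)·sin(4·x) + (-44·π^2/25 - 236/625 + 6·π^4/5)·sin(5·x) + (-π^4 + 25/54 + 11·π^2/9)·sin(6·x)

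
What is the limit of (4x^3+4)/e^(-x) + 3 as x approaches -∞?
The quotient is an ∞/∞ indeterminate form as x → -∞.
Compare growth rates of the dominant terms (exponentials ≫ polynomials ≫ logarithms), or apply L'Hôpital's rule; the quotient → 0.
Adding the constant: 0 + 3 = 3. Limit = 3.

Final answer: 3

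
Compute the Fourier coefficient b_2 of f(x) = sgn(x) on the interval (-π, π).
b_2 = (1/π) ∫_{-π}^{π} f(x)·sin(2x) dx.
Evaluate the integral (use parity and integration by parts as needed): b_2 = 0.

Final answer: 0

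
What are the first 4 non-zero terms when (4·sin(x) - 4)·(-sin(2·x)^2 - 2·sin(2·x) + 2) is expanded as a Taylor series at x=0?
-8·x^4 - 28·x^3 + 24·x - 8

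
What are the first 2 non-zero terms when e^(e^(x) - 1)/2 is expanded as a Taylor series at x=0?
x/2 + 1/2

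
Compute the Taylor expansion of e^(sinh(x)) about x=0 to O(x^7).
37·x^6/720 + x^5/10 + 5·x^4/24 + x^3/3 + x^2/2 + x + 1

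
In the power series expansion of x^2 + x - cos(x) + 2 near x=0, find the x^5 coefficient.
Expand to order 5: x^2 + x - cos(x) + 2 = -x^4/24 + 3·x^2/2 + x + 1 + O(x^6).
The coefficient of x^5 is 0.

Final answer: 0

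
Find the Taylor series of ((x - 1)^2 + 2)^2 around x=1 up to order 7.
4 + 4·(x - 1)^2 + (x - 1)^4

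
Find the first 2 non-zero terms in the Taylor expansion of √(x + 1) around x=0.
x/2 + 1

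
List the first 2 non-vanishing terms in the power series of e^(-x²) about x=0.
1 - x^2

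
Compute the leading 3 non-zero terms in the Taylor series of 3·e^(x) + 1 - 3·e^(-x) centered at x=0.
x^3 + 6·x + 1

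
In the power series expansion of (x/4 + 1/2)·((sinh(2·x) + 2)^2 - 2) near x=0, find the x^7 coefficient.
Expand to order 7: (x/4 + 1/2)·((sinh(2·x) + 2)^2 - 2) = 16·x^7/21 + 76·x^6/45 + 28·x^5/15 + 4·x^4 + 11·x^3/3 + 4·x^2 + 9·x/2 + 1 + O(x^8).
The coefficient of x^7 is 16/21.

Final answer: 16/21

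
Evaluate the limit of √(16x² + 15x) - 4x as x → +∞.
As x → +∞: multiply by the conjugate to get (15x)/(√(16x²+15x)+4x); the denominator ~ 8x, so the limit is 15/8.
Limit = 15/8.

Final answer: 15/8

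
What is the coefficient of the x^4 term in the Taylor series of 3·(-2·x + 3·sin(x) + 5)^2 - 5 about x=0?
Expand to order 4: 3·(-2·x + 3·sin(x) + 5)^2 - 5 = -3·x^4 - 15·x^3 + 3·x^2 + 30·x + 70 + O(x^5).
The coefficient of x^4 is -3.

Final answer: -3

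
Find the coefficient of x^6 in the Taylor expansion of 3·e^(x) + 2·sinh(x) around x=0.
Expand to order 6: 3·e^(x) + 2·sinh(x) = x^6/240 + x^5/24 + x^4/8 + 5·x^3/6 + 3·x^2/2 + 5·x + 3 + O(x^7).
The coefficient of x^6 is 1/240.

Final answer: 1/240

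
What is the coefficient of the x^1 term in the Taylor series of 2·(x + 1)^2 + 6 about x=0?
Expand to order 1: 2·(x + 1)^2 + 6 = 4·x + 8 + O(x^2).
The coefficient of x^1 is 4.

Final answer: 4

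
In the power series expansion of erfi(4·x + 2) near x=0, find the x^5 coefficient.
Expand to order 5: erfi(4·x + 2) = 23552·x^5·e^(4)/(3·√(π)) + 5632·x^4·e^(4)/(3·√(π)) + 384·x^3·e^(4)/√(π) + 64·x^2·e^(4)/√(π) + 8·x·e^(4)/√(π) + erfi(2) + O(x^6).
The coefficient of x^5 is 23552·e^(4)/(3·√(π)).

Final answer: 23552·e^(4)/(3·√(π))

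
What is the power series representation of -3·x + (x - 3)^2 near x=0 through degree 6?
x^2 - 9·x + 9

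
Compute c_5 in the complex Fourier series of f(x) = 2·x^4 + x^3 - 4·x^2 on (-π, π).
Compute the real Fourier coefficients first: a_5 = 496/625 - 16·π^2/25, b_5 = -12/125 + 2·π^2/5.
Then c_5 = (a_5 − i·b_5)/2 = -8·π^2/25 + 248/625 - i·π^2/5 + 6·i/125.

Final answer: -8·π^2/25 + 248/625 - i·π^2/5 + 6·i/125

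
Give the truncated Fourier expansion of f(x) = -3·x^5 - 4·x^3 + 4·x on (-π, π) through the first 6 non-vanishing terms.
(-664 - 6·π^4 + 112·π^2)·sin(x) + (-11·π^2 + 25/2 + 3·π^4)·sin(2·x) + (-2·π^4 + 40/27 + 16·π^2/9)·sin(3·x) + (-131/64 + π^2/8 + 3·π^4/2)·sin(4·x) + (-6·π^4/5 - 16·π^2/25 + 1096/625)·sin(5·x) + (-79/54 + 7·π^2/9 + π^4)·sin(6·x)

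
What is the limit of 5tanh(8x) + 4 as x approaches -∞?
Evaluate the dominant behaviour as x → -∞; each term tends to a finite value or vanishes.
Limit = -1.

Final answer: -1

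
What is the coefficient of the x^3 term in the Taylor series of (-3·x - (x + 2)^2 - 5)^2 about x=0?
Expand to order 3: (-3·x - (x + 2)^2 - 5)^2 = 14·x^3 + 67·x^2 + 126·x + 81 + O(x^4).
The coefficient of x^3 is 14.

Final answer: 14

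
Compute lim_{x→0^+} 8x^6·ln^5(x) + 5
The product is a 0·∞ indeterminate form at x → 0⁺.
Rewrite the product as 8·ln^5(x) / x^(-6) and apply L'Hôpital, or use the standard hierarchy x^(-6) ≫ |ln x|^5 as x → 0⁺.
The indeterminate product → 0, so the limit = 5.

Final answer: 5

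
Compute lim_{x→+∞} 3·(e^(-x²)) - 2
Evaluate the dominant behaviour as x → +∞; each term tends to a finite value or vanishes.
Limit = -2.

Final answer: -2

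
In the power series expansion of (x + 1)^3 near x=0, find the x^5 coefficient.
Expand to order 5: (x + 1)^3 = x^3 + 3·x^2 + 3·x + 1 + O(x^6).
The coefficient of x^5 is 0.

Final answer: 0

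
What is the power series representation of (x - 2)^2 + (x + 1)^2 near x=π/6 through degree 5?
-π/3 + π^2/18 + 5 + (-2 + 2·π/3)·(x - π/6) + 2·(x - π/6)^2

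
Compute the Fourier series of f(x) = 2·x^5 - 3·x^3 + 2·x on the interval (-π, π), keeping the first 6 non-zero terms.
(-86·π^2 + 4·π^4 + 520)·sin(x) + (-2·π^4 - 43/2 + 13·π^2)·sin(2·x) + (-134·π^2/27 + 376/81 + 4·π^4/3)·sin(3·x) + (-π^4 - 65/32 + 11·π^2/4)·sin(4·x) + (-46·π^2/25 + 776/625 + 4·π^4/5)·sin(5·x) + (-2·π^4/3 - 145/162 + 37·π^2/27)·sin(6·x)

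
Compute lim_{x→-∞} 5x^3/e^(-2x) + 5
The quotient is an ∞/∞ indeterminate form as x → -∞.
Compare growth rates of the dominant terms (exponentials ≫ polynomials ≫ logarithms), or apply L'Hôpital's rule; the quotient → 0.
Adding the constant: 0 + 5 = 5. Limit = 5.

Final answer: 5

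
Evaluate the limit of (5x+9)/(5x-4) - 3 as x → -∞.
Evaluate the dominant behaviour as x → -∞; each term tends to a finite value or vanishes.
Limit = -2.

Final answer: -2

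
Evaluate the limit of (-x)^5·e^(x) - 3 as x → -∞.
The product is a 0·∞ indeterminate form at x → -∞.
Rewrite the product as (-x)^5 / e^(-x) (an ∞/∞ form) and apply L'Hôpital, or use the standard hierarchy e^(|x|) ≫ |(-x)^5| as x → -∞.
The indeterminate product → 0, so the limit = -3.

Final answer: -3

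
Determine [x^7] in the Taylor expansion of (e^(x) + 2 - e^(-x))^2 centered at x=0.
Expand to order 7: (e^(x) + 2 - e^(-x))^2 = x^7/630 + 8·x^6/45 + x^5/15 + 4·x^4/3 + 4·x^3/3 + 4·x^2 + 8·x + 4 + O(x^8).
The coefficient of x^7 is 1/630.

Final answer: 1/630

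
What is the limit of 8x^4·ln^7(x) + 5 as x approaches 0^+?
The product is a 0·∞ indeterminate form at x → 0⁺.
Rewrite the product as 8·ln^7(x) / x^(-4) and apply L'Hôpital, or use the standard hierarchy x^(-4) ≫ |ln x|^7 as x → 0⁺.
The indeterminate product → 0, so the limit = 5.

Final answer: 5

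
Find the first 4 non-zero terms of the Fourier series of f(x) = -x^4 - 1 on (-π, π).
(-48 + 8·π^2)·cos(x) + (3 - 2·π^2)·cos(2·x) + (-16/27 + 8·π^2/9)·cos(3·x) - π^4/5 - 1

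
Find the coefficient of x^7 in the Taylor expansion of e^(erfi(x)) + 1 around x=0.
Expand to order 7: e^(erfi(x)) + 1 = x^7·(8/(315·π^(7/2)) + 4/(9·π^(5/2)) + 1/(21·√(π)) + 38/(45·π^(3/2))) + x^6·(4/(45·π^3) + 8/(9·π^2) + 28/(45·π)) + x^5·(4/(15·π^(5/2)) + 1/(5·√(π)) + 4/(3·π^(3/2))) + x^4·(2/(3·π^2) + 4/(3·π)) + x^3·(4/(3·π^(3/2)) + 2/(3·√(π))) + 2·x^2/π + 2·x/√(π) + 2 + O(x^8).
The coefficient of x^7 is 8/(315·π^(7/2)) + 4/(9·π^(5/2)) + 1/(21·√(π)) + 38/(45·π^(3/2)).

Final answer: 8/(315·π^(7/2)) + 4/(9·π^(5/2)) + 1/(21·√(π)) + 38/(45·π^(3/2))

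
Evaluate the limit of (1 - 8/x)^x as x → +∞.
As x → +∞: this is the defining limit (1 - 8/x)^x → e^(-8).
Limit = e^(-8).

Final answer: e^(-8)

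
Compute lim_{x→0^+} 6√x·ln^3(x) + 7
The product is a 0·∞ indeterminate form at x → 0⁺.
Rewrite the product as 6·ln^3(x) / x^(-1/2) and apply L'Hôpital, or use the standard hierarchy x^(-1/2) ≫ |ln x|^3 as x → 0⁺.
The indeterminate product → 0, so the limit = 7.

Final answer: 7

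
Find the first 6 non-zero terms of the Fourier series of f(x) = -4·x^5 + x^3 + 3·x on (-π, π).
(-966 - 8·π^4 + 162·π^2)·sin(x) + (-21·π^2 + 57/2 + 4·π^4)·sin(2·x) + (-8·π^4/3 - 194/81 + 178·π^2/27)·sin(3·x) + (-3·π^2 - 3/8 + 2·π^4)·sin(4·x) + (-8·π^4/5 + 498/625 + 42·π^2/25)·sin(5·x) + (-29·π^2/27 - 133/162 + 4·π^4/3)·sin(6·x)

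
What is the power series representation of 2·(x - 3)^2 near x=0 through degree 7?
2·x^2 - 12·x + 18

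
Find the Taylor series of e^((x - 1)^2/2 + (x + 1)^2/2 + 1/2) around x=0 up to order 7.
x^6·e^(3/2)/6 + x^4·e^(3/2)/2 + x^2·e^(3/2) + e^(3/2)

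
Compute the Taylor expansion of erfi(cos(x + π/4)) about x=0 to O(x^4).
√(2)·x^3·e^(1/2)/(3·√(π)) - √(2)·x·e^(1/2)/√(π) + erfi(√(2)/2)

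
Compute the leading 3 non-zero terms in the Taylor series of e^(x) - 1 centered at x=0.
x^3/6 + x^2/2 + x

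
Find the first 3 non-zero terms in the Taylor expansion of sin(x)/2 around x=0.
x^5/240 - x^3/12 + x/2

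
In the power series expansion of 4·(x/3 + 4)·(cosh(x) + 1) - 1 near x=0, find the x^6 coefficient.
Expand to order 6: 4·(x/3 + 4)·(cosh(x) + 1) - 1 = x^6/45 + x^5/18 + 2·x^4/3 + 2·x^3/3 + 8·x^2 + 8·x/3 + 31 + O(x^7).
The coefficient of x^6 is 1/45.

Final answer: 1/45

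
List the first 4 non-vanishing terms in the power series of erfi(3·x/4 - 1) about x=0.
27·e·x^3/(32·√(π)) - 9·e·x^2/(8·√(π)) + 3·e·x/(2·√(π)) - erfi(1)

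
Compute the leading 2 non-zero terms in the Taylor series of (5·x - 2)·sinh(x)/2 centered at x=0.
5·x^2/2 - x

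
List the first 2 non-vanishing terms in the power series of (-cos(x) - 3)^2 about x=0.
16 - 4·x^2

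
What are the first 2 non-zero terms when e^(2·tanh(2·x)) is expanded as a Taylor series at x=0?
4·x + 1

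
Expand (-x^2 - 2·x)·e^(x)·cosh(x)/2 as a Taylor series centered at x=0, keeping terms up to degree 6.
-3·x^6/10 - 2·x^5/3 - 7·x^4/6 - 3·x^3/2 - 3·x^2/2 - x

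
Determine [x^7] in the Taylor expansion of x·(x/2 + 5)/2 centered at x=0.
Expand to order 7: x·(x/2 + 5)/2 = x^2/4 + 5·x/2 + O(x^8).
The coefficient of x^7 is 0.

Final answer: 0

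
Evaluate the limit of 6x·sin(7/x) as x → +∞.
As x → +∞: let u = 7/x → 0⁺; then 6·x·sin(7/x) = 6·7·sin(u)/u → 6·7·1 = 42.
Limit = 42.

Final answer: 42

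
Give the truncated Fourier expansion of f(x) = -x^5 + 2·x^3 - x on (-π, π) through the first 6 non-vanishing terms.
(-266 - 2·π^4 + 44·π^2)·sin(x) + (-7·π^2 + 23/2 + π^4)·sin(2·x) + (-2·π^4/3 - 206/81 + 76·π^2/27)·sin(3·x) + (-13·π^2/8 + 71/64 + π^4/2)·sin(4·x) + (-2·π^4/5 - 418/625 + 28·π^2/25)·sin(5·x) + (-23·π^2/27 + 77/162 + π^4/3)·sin(6·x)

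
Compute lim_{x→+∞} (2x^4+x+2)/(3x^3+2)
This is an ∞/∞ indeterminate form as x → +∞.
Divide numerator and denominator by x^4 and let the lower-order terms vanish; the numerator's degree 4 exceeds the denominator's degree 3, so the quotient diverges.
Limit = ∞.

Final answer: ∞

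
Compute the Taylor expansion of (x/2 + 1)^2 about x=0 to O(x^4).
x^2/4 + x + 1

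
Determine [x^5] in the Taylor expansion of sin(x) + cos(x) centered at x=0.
Expand to order 5: sin(x) + cos(x) = x^5/120 + x^4/24 - x^3/6 - x^2/2 + x + 1 + O(x^6).
The coefficient of x^5 is 1/120.

Final answer: 1/120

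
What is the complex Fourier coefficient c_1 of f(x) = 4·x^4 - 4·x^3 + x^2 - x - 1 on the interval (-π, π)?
Compute the real Fourier coefficients first: a_1 = 188 - 32·π^2, b_1 = 46 - 8·π^2.
Then c_1 = (a_1 − i·b_1)/2 = -16·π^2 + 94 - 23·i + 4·i·π^2.

Final answer: -16·π^2 + 94 - 23·i + 4·i·π^2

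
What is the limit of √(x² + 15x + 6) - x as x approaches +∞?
This is an ∞ − ∞ indeterminate form.
Multiply and divide by the conjugate √(x²+15x + 6) + x; the x² terms cancel, leaving (15x + 6)/(√(x²+15x + 6)+x) → 15/2.
Limit = 15/2.

Final answer: 15/2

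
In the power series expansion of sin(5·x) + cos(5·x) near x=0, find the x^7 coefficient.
Expand to order 7: sin(5·x) + cos(5·x) = -15625·x^7/1008 - 3125·x^6/144 + 625·x^5/24 + 625·x^4/24 - 125·x^3/6 - 25·x^2/2 + 5·x + 1 + O(x^8).
The coefficient of x^7 is -15625/1008.

Final answer: -15625/1008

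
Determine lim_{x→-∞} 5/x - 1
Evaluate the dominant behaviour as x → -∞; each term tends to a finite value or vanishes.
Limit = -1.

Final answer: -1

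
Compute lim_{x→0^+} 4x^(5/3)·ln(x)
This is a 0·∞ indeterminate form at x → 0⁺.
Rewrite the product as 4·ln(x) / x^(-5/3) and apply L'Hôpital, or use the standard hierarchy x^(-5/3) ≫ |ln x| as x → 0⁺.
The indeterminate product → 0, so the limit = 0.

Final answer: 0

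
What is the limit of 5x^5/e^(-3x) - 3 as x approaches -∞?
The quotient is an ∞/∞ indeterminate form as x → -∞.
Compare growth rates of the dominant terms (exponentials ≫ polynomials ≫ logarithms), or apply L'Hôpital's rule; the quotient → 0.
Adding the constant: 0 - 3 = -3. Limit = -3.

Final answer: -3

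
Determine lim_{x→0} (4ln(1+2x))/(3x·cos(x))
Both numerator and denominator → 0 as x → 0; this is a 0/0 indeterminate form.
Expand each to leading order near x = 0: numerator ~ 8·x, denominator ~ 3·x.
The limit of the ratio is 8/3.

Final answer: 8/3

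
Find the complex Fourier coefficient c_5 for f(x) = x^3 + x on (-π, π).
Compute the real Fourier coefficients first: a_5 = 0, b_5 = 38/125 + 2·π^2/5.
Then c_5 = (a_5 − i·b_5)/2 = -i·π^2/5 - 19·i/125.

Final answer: -i·π^2/5 - 19·i/125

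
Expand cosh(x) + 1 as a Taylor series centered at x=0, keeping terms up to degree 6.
x^6/720 + x^4/24 + x^2/2 + 2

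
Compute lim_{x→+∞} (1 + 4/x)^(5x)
As x → +∞: write (1 + 4/x)^(5x) = ((1 + 4/x)^x)^5 → (e^4)^5 = e^20.
Limit = e^(20).

Final answer: e^(20)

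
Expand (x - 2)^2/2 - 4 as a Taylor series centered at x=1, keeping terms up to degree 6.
-7/2 - (x - 1) + (x - 1)^2/2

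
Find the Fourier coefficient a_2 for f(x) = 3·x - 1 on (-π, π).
a_2 = (1/π) ∫_{-π}^{π} f(x)·cos(2x) dx.
Evaluate the integral (use parity and integration by parts as needed): a_2 = 0.

Final answer: 0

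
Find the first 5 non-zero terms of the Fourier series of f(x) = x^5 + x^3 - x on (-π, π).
(-38·π^2 + 2·π^4 + 226)·sin(x) + (-π^4 - 5 + 4·π^2)·sin(2·x) + (-22·π^2/27 - 10/81 + 2·π^4/3)·sin(3·x) + (-π^4/2 + 29/64 + π^2/8)·sin(4·x) + (-262/625 + 2·π^2/25 + 2·π^4/5)·sin(5·x)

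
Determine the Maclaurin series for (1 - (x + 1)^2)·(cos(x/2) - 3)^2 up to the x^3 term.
-x^3 - 4·x^2 - 8·x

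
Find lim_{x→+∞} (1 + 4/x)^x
As x → +∞: this is the defining limit (1 + 4/x)^x → e^4.
Limit = e^(4).

Final answer: e^(4)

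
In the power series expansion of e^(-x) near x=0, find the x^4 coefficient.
Expand to order 4: e^(-x) = x^4/24 - x^3/6 + x^2/2 - x + 1 + O(x^5).
The coefficient of x^4 is 1/24.

Final answer: 1/24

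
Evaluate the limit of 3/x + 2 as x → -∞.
Evaluate the dominant behaviour as x → -∞; each term tends to a finite value or vanishes.
Limit = 2.

Final answer: 2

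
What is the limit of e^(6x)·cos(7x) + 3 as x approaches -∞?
Evaluate the dominant behaviour as x → -∞; each term tends to a finite value or vanishes.
Limit = 3.

Final answer: 3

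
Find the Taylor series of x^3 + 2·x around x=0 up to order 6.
x^3 + 2·x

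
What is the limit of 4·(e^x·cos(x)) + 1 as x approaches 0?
Direct substitution at x = 0 gives 5.

Final answer: 5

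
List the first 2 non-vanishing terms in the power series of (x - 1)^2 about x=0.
1 - 2·x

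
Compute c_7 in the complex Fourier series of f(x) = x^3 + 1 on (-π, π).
Compute the real Fourier coefficients first: a_7 = 0, b_7 = -12/343 + 2·π^2/7.
Then c_7 = (a_7 − i·b_7)/2 = -i·π^2/7 + 6·i/343.

Final answer: -i·π^2/7 + 6·i/343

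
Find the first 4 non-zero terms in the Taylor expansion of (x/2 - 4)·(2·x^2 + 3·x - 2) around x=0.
x^3 - 13·x^2/2 - 13·x + 8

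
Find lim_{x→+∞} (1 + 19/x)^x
As x → +∞: this is the defining limit (1 + 19/x)^x → e^19.
Limit = e^(19).

Final answer: e^(19)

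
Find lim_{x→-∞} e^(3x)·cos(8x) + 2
Evaluate the dominant behaviour as x → -∞; each term tends to a finite value or vanishes.
Limit = 2.

Final answer: 2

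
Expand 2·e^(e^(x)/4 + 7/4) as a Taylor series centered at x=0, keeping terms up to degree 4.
67·x^4·e^(2)/1024 + 29·x^3·e^(2)/192 + 5·x^2·e^(2)/16 + x·e^(2)/2 + 2·e^(2)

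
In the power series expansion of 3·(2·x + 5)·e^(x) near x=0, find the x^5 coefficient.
Expand to order 5: 3·(2·x + 5)·e^(x) = 3·x^5/8 + 13·x^4/8 + 11·x^3/2 + 27·x^2/2 + 21·x + 15 + O(x^6).
The coefficient of x^5 is 3/8.

Final answer: 3/8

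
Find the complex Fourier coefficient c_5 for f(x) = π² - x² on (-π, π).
Compute the real Fourier coefficients first: a_5 = 4/25, b_5 = 0.
Then c_5 = (a_5 − i·b_5)/2 = 2/25.

Final answer: 2/25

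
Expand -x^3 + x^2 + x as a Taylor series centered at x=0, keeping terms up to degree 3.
-x^3 + x^2 + x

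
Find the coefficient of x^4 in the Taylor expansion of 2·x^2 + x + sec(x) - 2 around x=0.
Expand to order 4: 2·x^2 + x + sec(x) - 2 = 5·x^4/24 + 5·x^2/2 + x - 1 + O(x^5).
The coefficient of x^4 is 5/24.

Final answer: 5/24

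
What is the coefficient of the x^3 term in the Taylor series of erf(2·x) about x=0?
Expand to order 3: erf(2·x) = -16·x^3/(3·√(π)) + 4·x/√(π) + O(x^4).
The coefficient of x^3 is -16/(3·√(π)).

Final answer: -16/(3·√(π))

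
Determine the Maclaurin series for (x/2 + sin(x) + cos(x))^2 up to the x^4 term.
-x^4/6 - 11·x^3/6 + 5·x^2/4 + 3·x + 1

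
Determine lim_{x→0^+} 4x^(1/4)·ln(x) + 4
The product is a 0·∞ indeterminate form at x → 0⁺.
Rewrite the product as 4·ln(x) / x^(-1/4) and apply L'Hôpital, or use the standard hierarchy x^(-1/4) ≫ |ln x| as x → 0⁺.
The indeterminate product → 0, so the limit = 4.

Final answer: 4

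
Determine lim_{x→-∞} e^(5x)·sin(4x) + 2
Evaluate the dominant behaviour as x → -∞; each term tends to a finite value or vanishes.
Limit = 2.

Final answer: 2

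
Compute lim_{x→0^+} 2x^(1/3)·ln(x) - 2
The product is a 0·∞ indeterminate form at x → 0⁺.
Rewrite the product as 2·ln(x) / x^(-1/3) and apply L'Hôpital, or use the standard hierarchy x^(-1/3) ≫ |ln x| as x → 0⁺.
The indeterminate product → 0, so the limit = -2.

Final answer: -2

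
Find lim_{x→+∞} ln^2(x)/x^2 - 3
The quotient is an ∞/∞ indeterminate form as x → +∞.
The polynomial denominator x^2 dominates the logarithmic numerator (any positive power of x ≫ ln^2(x) as x → ∞), so the quotient → 0.
Adding the constant: 0 - 3 = -3. Limit = -3.

Final answer: -3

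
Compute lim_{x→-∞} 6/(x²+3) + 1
Evaluate the dominant behaviour as x → -∞; each term tends to a finite value or vanishes.
Limit = 1.

Final answer: 1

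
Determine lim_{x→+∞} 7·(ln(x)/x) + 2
Evaluate the dominant behaviour as x → +∞; each term tends to a finite value or vanishes.
Limit = 2.

Final answer: 2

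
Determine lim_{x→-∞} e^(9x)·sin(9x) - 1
Evaluate the dominant behaviour as x → -∞; each term tends to a finite value or vanishes.
Limit = -1.

Final answer: -1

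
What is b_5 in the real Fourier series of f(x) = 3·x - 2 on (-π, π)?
b_5 = (1/π) ∫_{-π}^{π} f(x)·sin(5x) dx.
Evaluate the integral (use parity and integration by parts as needed): b_5 = 6/5.

Final answer: 6/5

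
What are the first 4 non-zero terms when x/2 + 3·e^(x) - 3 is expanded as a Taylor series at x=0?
x^4/8 + x^3/2 + 3·x^2/2 + 7·x/2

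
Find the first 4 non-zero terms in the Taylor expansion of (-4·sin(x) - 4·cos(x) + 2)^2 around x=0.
-56·x^3/3 + 8·x^2 + 16·x + 4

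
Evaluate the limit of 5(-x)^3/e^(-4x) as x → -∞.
This is an ∞/∞ indeterminate form as x → -∞.
Compare growth rates of the dominant terms (exponentials ≫ polynomials ≫ logarithms), or apply L'Hôpital's rule; the quotient → 0.
Limit = 0.

Final answer: 0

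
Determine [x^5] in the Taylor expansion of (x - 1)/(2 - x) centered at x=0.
Expand to order 5: (x - 1)/(2 - x) = x^5/64 + x^4/32 + x^3/16 + x^2/8 + x/4 - 1/2 + O(x^6).
The coefficient of x^5 is 1/64.

Final answer: 1/64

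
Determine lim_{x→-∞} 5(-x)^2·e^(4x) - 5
The product is a 0·∞ indeterminate form at x → -∞.
Rewrite the product as 5(-x)^2 / e^(-4x) (an ∞/∞ form) and apply L'Hôpital, or use the standard hierarchy e^(4|x|) ≫ |(-x)^2| as x → -∞.
The indeterminate product → 0, so the limit = -5.

Final answer: -5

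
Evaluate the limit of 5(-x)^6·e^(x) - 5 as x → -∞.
The product is a 0·∞ indeterminate form at x → -∞.
Rewrite the product as 5(-x)^6 / e^(-x) (an ∞/∞ form) and apply L'Hôpital, or use the standard hierarchy e^(|x|) ≫ |(-x)^6| as x → -∞.
The indeterminate product → 0, so the limit = -5.

Final answer: -5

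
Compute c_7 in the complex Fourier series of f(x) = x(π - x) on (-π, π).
Compute the real Fourier coefficients first: a_7 = 4/49, b_7 = 2·π/7.
Then c_7 = (a_7 − i·b_7)/2 = 2/49 - i·π/7.

Final answer: 2/49 - i·π/7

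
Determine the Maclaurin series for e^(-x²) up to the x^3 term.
1 - x^2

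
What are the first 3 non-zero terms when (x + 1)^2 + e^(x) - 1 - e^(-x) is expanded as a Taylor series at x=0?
x^3/3 + x^2 + 4·x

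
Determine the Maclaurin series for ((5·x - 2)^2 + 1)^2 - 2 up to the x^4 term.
625·x^4 - 1000·x^3 + 650·x^2 - 200·x + 23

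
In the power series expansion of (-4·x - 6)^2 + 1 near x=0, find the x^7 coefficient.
Expand to order 7: (-4·x - 6)^2 + 1 = 16·x^2 + 48·x + 37 + O(x^8).
The coefficient of x^7 is 0.

Final answer: 0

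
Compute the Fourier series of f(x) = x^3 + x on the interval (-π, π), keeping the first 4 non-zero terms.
(-10 + 2·π^2)·sin(x) + (1/2 - π^2)·sin(2·x) + (2/9 + 2·π^2/3)·sin(3·x) + (-π^2/2 - 5/16)·sin(4·x)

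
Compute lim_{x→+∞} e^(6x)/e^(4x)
This is an ∞/∞ indeterminate form as x → +∞.
Rewrite e^(6x)/e^(4x) = e^((6−4)x) = e^(2x); the exponent coefficient is 2 > 0 so e^(2x) → ∞.
Limit = ∞.

Final answer: ∞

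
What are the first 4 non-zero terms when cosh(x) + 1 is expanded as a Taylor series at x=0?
x^6/720 + x^4/24 + x^2/2 + 2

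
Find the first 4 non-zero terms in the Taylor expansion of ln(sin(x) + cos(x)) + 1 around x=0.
2·x^3/3 - x^2 + x + 1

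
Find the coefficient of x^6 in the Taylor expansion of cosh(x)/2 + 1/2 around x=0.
Expand to order 6: cosh(x)/2 + 1/2 = x^6/1440 + x^4/48 + x^2/4 + 1 + O(x^7).
The coefficient of x^6 is 1/1440.

Final answer: 1/1440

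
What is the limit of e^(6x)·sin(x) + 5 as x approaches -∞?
Evaluate the dominant behaviour as x → -∞; each term tends to a finite value or vanishes.
Limit = 5.

Final answer: 5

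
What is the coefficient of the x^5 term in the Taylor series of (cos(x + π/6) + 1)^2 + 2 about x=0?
Expand to order 5: (cos(x + π/6) + 1)^2 + 2 = x^5·(√(3)/2 + 1)^2·(-√(3)/(16·(√(3)/2 + 1)^2) - 1/(120·(√(3)/2 + 1))) + x^4·(√(3)/2 + 1)^2·(5/(48·(√(3)/2 + 1)^2) + √(3)/(24·(√(3)/2 + 1))) + x^3·(√(3)/2 + 1)^2·(1/(6·(√(3)/2 + 1)) + √(3)/(4·(√(3)/2 + 1)^2)) + x^2·(√(3)/2 + 1)^2·(-√(3)/(2·(√(3)/2 + 1)) + 1/(4·(√(3)/2 + 1)^2)) + x·(-1 - √(3)/2) + 2 + (√(3)/2 + 1)^2 + O(x^6).
The coefficient of x^5 is (√(3)/2 + 1)^2·(-√(3)/(16·(√(3)/2 + 1)^2) - 1/(120·(√(3)/2 + 1))).

Final answer: (√(3)/2 + 1)^2·(-√(3)/(16·(√(3)/2 + 1)^2) - 1/(120·(√(3)/2 + 1)))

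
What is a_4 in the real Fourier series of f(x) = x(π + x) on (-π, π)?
a_4 = (1/π) ∫_{-π}^{π} f(x)·cos(4x) dx.
Evaluate the integral (use parity and integration by parts as needed): a_4 = 1/4.

Final answer: 1/4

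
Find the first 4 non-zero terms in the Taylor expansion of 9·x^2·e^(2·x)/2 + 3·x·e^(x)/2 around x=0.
37·x^4/4 + 39·x^3/4 + 6·x^2 + 3·x/2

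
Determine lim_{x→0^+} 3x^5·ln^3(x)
This is a 0·∞ indeterminate form at x → 0⁺.
Rewrite the product as 3·ln^3(x) / x^(-5) and apply L'Hôpital, or use the standard hierarchy x^(-5) ≫ |ln x|^3 as x → 0⁺.
The indeterminate product → 0, so the limit = 0.

Final answer: 0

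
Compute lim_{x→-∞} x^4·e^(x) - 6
The product is a 0·∞ indeterminate form at x → -∞.
Rewrite the product as x^4 / e^(-x) (an ∞/∞ form) and apply L'Hôpital, or use the standard hierarchy e^(|x|) ≫ |x^4| as x → -∞.
The indeterminate product → 0, so the limit = -6.

Final answer: -6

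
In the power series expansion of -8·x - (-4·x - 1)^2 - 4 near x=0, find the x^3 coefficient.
Expand to order 3: -8·x - (-4·x - 1)^2 - 4 = -16·x^2 - 16·x - 5 + O(x^4).
The coefficient of x^3 is 0.

Final answer: 0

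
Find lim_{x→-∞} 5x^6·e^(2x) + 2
The product is a 0·∞ indeterminate form at x → -∞.
Rewrite the product as 5x^6 / e^(-2x) (an ∞/∞ form) and apply L'Hôpital, or use the standard hierarchy e^(2|x|) ≫ |x^6| as x → -∞.
The indeterminate product → 0, so the limit = 2.

Final answer: 2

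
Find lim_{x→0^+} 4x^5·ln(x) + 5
The product is a 0·∞ indeterminate form at x → 0⁺.
Rewrite the product as 4·ln(x) / x^(-5) and apply L'Hôpital, or use the standard hierarchy x^(-5) ≫ |ln x| as x → 0⁺.
The indeterminate product → 0, so the limit = 5.

Final answer: 5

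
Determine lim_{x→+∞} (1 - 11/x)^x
As x → +∞: this is the defining limit (1 - 11/x)^x → e^(-11).
Limit = e^(-11).

Final answer: e^(-11)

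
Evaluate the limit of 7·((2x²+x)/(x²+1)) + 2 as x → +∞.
Evaluate the dominant behaviour as x → +∞; each term tends to a finite value or vanishes.
Limit = 16.

Final answer: 16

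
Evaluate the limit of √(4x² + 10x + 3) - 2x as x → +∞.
As x → +∞: multiply by the conjugate to get (10x+3)/(√(4x²+10x+3)+2x); the denominator ~ 4x, so the limit is 10/4 = 5/2.
Limit = 5/2.

Final answer: 5/2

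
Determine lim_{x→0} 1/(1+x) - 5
Direct substitution at x = 0 gives -4.

Final answer: -4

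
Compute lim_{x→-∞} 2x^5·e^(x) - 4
The product is a 0·∞ indeterminate form at x → -∞.
Rewrite the product as 2x^5 / e^(-x) (an ∞/∞ form) and apply L'Hôpital, or use the standard hierarchy e^(|x|) ≫ |x^5| as x → -∞.
The indeterminate product → 0, so the limit = -4.

Final answer: -4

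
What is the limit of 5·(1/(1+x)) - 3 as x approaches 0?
Direct substitution at x = 0 gives 2.

Final answer: 2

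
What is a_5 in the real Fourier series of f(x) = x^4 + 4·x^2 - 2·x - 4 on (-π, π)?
a_5 = (1/π) ∫_{-π}^{π} f(x)·cos(5x) dx.
Evaluate the integral (use parity and integration by parts as needed): a_5 = -8·π^2/25 - 352/625.

Final answer: -8·π^2/25 - 352/625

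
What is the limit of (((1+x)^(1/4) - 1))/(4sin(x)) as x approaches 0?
Both numerator and denominator → 0 as x → 0; this is a 0/0 indeterminate form.
Expand each to leading order near x = 0: numerator ~ x/4, denominator ~ 4·x.
The limit of the ratio is 1/16.

Final answer: 1/16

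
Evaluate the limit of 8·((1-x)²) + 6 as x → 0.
Direct substitution at x = 0 gives 14.

Final answer: 14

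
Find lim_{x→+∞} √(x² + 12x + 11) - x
This is an ∞ − ∞ indeterminate form.
Multiply and divide by the conjugate √(x²+12x + 11) + x; the x² terms cancel, leaving (12x + 11)/(√(x²+12x + 11)+x) → 12/2 = 6.
Limit = 6.

Final answer: 6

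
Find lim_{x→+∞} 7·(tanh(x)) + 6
Evaluate the dominant behaviour as x → +∞; each term tends to a finite value or vanishes.
Limit = 13.

Final answer: 13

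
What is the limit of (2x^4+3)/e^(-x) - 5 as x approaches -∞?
The quotient is an ∞/∞ indeterminate form as x → -∞.
Compare growth rates of the dominant terms (exponentials ≫ polynomials ≫ logarithms), or apply L'Hôpital's rule; the quotient → 0.
Adding the constant: 0 - 5 = -5. Limit = -5.

Final answer: -5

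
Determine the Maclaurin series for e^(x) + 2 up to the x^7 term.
x^7/5040 + x^6/720 + x^5/120 + x^4/24 + x^3/6 + x^2/2 + x + 3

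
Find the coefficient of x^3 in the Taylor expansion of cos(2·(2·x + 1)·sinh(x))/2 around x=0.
Expand to order 3: cos(2·(2·x + 1)·sinh(x))/2 = -4·x^3 - x^2 + 1/2 + O(x^4).
The coefficient of x^3 is -4.

Final answer: -4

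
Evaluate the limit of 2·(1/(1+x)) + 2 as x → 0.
Direct substitution at x = 0 gives 4.

Final answer: 4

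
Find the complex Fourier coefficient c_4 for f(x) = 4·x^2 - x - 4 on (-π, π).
Compute the real Fourier coefficients first: a_4 = 1, b_4 = 1/2.
Then c_4 = (a_4 − i·b_4)/2 = 1/2 - i/4.

Final answer: 1/2 - i/4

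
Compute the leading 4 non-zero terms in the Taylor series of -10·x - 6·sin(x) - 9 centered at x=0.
-x^5/20 + x^3 - 16·x - 9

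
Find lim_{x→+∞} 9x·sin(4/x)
As x → +∞: let u = 4/x → 0⁺; then 9·x·sin(4/x) = 9·4·sin(u)/u → 9·4·1 = 36.
Limit = 36.

Final answer: 36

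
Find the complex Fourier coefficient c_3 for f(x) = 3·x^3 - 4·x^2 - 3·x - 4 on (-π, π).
Compute the real Fourier coefficients first: a_3 = 16/9, b_3 = -10/3 + 2·π^2.
Then c_3 = (a_3 − i·b_3)/2 = 8/9 - i·π^2 + 5·i/3.

Final answer: 8/9 - i·π^2 + 5·i/3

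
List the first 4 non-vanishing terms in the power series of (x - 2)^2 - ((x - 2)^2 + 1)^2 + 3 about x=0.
8·x^3 - 25·x^2 + 36·x - 18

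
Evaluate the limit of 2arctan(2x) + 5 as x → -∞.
Evaluate the dominant behaviour as x → -∞; each term tends to a finite value or vanishes.
Limit = 5 - π.

Final answer: 5 - π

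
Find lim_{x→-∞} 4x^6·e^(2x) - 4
The product is a 0·∞ indeterminate form at x → -∞.
Rewrite the product as 4x^6 / e^(-2x) (an ∞/∞ form) and apply L'Hôpital, or use the standard hierarchy e^(2|x|) ≫ |x^6| as x → -∞.
The indeterminate product → 0, so the limit = -4.

Final answer: -4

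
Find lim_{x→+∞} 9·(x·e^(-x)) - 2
Evaluate the dominant behaviour as x → +∞; each term tends to a finite value or vanishes.
Limit = -2.

Final answer: -2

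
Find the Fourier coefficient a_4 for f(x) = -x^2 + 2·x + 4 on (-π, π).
a_4 = (1/π) ∫_{-π}^{π} f(x)·cos(4x) dx.
Evaluate the integral (use parity and integration by parts as needed): a_4 = -1/4.

Final answer: -1/4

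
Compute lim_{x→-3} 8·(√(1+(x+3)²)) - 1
Direct substitution at x = -3 gives 7.

Final answer: 7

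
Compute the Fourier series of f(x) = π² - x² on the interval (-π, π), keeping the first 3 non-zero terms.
4·cos(x) - cos(2·x) + 2·π^2/3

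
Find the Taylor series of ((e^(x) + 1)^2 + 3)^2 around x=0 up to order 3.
142·x^3/3 + 58·x^2 + 56·x + 49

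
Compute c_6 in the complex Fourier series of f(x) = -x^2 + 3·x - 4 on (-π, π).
Compute the real Fourier coefficients first: a_6 = -1/9, b_6 = -1.
Then c_6 = (a_6 − i·b_6)/2 = -1/18 + i/2.

Final answer: -1/18 + i/2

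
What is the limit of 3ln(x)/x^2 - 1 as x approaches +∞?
The quotient is an ∞/∞ indeterminate form as x → +∞.
The polynomial denominator x^2 dominates the logarithmic numerator (any positive power of x ≫ ln(x) as x → ∞), so the quotient → 0.
Adding the constant: 0 - 1 = -1. Limit = -1.

Final answer: -1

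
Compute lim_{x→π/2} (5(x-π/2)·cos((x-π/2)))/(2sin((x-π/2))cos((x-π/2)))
Both numerator and denominator → 0 as x → π/2; this is a 0/0 indeterminate form.
Expand each to leading order near x = π/2: numerator ~ 5·(x - π/2), denominator ~ 2·(x - π/2).
The limit of the ratio is 5/2.

Final answer: 5/2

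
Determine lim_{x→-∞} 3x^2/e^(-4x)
This is an ∞/∞ indeterminate form as x → -∞.
Compare growth rates of the dominant terms (exponentials ≫ polynomials ≫ logarithms), or apply L'Hôpital's rule; the quotient → 0.
Limit = 0.

Final answer: 0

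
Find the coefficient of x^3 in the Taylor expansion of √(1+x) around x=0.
Expand to order 3: √(1+x) = x^3/16 - x^2/8 + x/2 + 1 + O(x^4).
The coefficient of x^3 is 1/16.

Final answer: 1/16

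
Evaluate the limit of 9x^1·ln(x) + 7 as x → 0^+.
The product is a 0·∞ indeterminate form at x → 0⁺.
Rewrite the product as 9·ln(x) / x^(-1) and apply L'Hôpital, or use the standard hierarchy x^(-1) ≫ |ln x| as x → 0⁺.
The indeterminate product → 0, so the limit = 7.

Final answer: 7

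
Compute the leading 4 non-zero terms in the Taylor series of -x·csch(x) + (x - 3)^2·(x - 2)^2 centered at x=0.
-10·x^3 + 223·x^2/6 - 60·x + 35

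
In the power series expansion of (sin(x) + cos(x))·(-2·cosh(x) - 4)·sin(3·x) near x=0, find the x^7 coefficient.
Expand to order 7: (sin(x) + cos(x))·(-2·cosh(x) - 4)·sin(3·x) = 4973·x^7/840 - 241·x^6/20 - 413·x^5/20 + 27·x^4 + 33·x^3 - 18·x^2 - 18·x + O(x^8).
The coefficient of x^7 is 4973/840.

Final answer: 4973/840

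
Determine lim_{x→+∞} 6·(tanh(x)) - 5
Evaluate the dominant behaviour as x → +∞; each term tends to a finite value or vanishes.
Limit = 1.

Final answer: 1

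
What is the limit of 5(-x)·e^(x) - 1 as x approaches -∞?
The product is a 0·∞ indeterminate form at x → -∞.
Rewrite the product as 5(-x) / e^(-x) (an ∞/∞ form) and apply L'Hôpital, or use the standard hierarchy e^(|x|) ≫ |(-x)| as x → -∞.
The indeterminate product → 0, so the limit = -1.

Final answer: -1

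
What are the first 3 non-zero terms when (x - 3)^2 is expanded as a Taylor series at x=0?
x^2 - 6·x + 9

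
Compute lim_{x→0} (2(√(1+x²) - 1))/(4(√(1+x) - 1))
Both numerator and denominator → 0 as x → 0; this is a 0/0 indeterminate form.
Expand each to leading order near x = 0: numerator ~ x^2, denominator ~ 2·x.
The limit of the ratio is 0.

Final answer: 0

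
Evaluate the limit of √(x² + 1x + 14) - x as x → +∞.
This is an ∞ − ∞ indeterminate form.
Multiply and divide by the conjugate √(x²+1x + 14) + x; the x² terms cancel, leaving (1x + 14)/(√(x²+1x + 14)+x) → 1/2.
Limit = 1/2.

Final answer: 1/2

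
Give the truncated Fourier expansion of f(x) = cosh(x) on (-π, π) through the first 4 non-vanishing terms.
-cos(x)·sinh(π)/π + 2·cos(2·x)·sinh(π)/(5·π) - cos(3·x)·sinh(π)/(5·π) + sinh(π)/π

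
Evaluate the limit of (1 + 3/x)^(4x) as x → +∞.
As x → +∞: write (1 + 3/x)^(4x) = ((1 + 3/x)^x)^4 → (e^3)^4 = e^12.
Limit = e^(12).

Final answer: e^(12)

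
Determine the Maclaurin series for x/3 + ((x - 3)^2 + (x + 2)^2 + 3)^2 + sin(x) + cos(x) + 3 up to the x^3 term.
-49·x^3/6 + 135·x^2/2 - 188·x/3 + 260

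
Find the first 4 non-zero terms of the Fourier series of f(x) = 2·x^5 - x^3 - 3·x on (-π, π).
(-82·π^2 + 4·π^4 + 486)·sin(x) + (-2·π^4 - 27/2 + 11·π^2)·sin(2·x) + (-98·π^2/27 + 34/81 + 4·π^4/3)·sin(3·x) + (-π^4 + 27/32 + 7·π^2/4)·sin(4·x)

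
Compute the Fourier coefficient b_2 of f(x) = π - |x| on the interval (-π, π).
b_2 = (1/π) ∫_{-π}^{π} f(x)·sin(2x) dx.
Evaluate the integral (use parity and integration by parts as needed): b_2 = 0.

Final answer: 0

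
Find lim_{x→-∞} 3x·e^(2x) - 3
The product is a 0·∞ indeterminate form at x → -∞.
Rewrite the product as 3x / e^(-2x) (an ∞/∞ form) and apply L'Hôpital, or use the standard hierarchy e^(2|x|) ≫ |x| as x → -∞.
The indeterminate product → 0, so the limit = -3.

Final answer: -3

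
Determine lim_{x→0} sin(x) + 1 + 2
Direct substitution at x = 0 gives 3.

Final answer: 3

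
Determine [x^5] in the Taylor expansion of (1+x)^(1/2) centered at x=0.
Expand to order 5: (1+x)^(1/2) = 7·x^5/256 - 5·x^4/128 + x^3/16 - x^2/8 + x/2 + 1 + O(x^6).
The coefficient of x^5 is 7/256.

Final answer: 7/256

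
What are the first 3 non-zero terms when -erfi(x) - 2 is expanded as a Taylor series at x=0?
-2·x^3/(3·√(π)) - 2·x/√(π) - 2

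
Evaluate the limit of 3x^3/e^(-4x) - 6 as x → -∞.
The quotient is an ∞/∞ indeterminate form as x → -∞.
Compare growth rates of the dominant terms (exponentials ≫ polynomials ≫ logarithms), or apply L'Hôpital's rule; the quotient → 0.
Adding the constant: 0 - 6 = -6. Limit = -6.

Final answer: -6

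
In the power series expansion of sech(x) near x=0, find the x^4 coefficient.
Expand to order 4: sech(x) = 5·x^4/24 - x^2/2 + 1 + O(x^5).
The coefficient of x^4 is 5/24.

Final answer: 5/24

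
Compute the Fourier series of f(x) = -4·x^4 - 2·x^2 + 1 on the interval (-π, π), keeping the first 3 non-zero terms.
(-184 + 32·π^2)·cos(x) + (10 - 8·π^2)·cos(2·x) - 4·π^4/5 - 2·π^2/3 + 1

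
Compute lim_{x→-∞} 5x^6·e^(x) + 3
The product is a 0·∞ indeterminate form at x → -∞.
Rewrite the product as 5x^6 / e^(-x) (an ∞/∞ form) and apply L'Hôpital, or use the standard hierarchy e^(|x|) ≫ |x^6| as x → -∞.
The indeterminate product → 0, so the limit = 3.

Final answer: 3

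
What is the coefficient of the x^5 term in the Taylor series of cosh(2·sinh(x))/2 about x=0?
Expand to order 5: cosh(2·sinh(x))/2 = 2·x^4/3 + x^2 + 1/2 + O(x^6).
The coefficient of x^5 is 0.

Final answer: 0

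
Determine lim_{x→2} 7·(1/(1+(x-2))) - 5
Direct substitution at x = 2 gives 2.

Final answer: 2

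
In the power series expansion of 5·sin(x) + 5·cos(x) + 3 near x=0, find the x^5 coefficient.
Expand to order 5: 5·sin(x) + 5·cos(x) + 3 = x^5/24 + 5·x^4/24 - 5·x^3/6 - 5·x^2/2 + 5·x + 8 + O(x^6).
The coefficient of x^5 is 1/24.

Final answer: 1/24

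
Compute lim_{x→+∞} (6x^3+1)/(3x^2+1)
This is an ∞/∞ indeterminate form as x → +∞.
Divide numerator and denominator by x^3 and let the lower-order terms vanish; the numerator's degree 3 exceeds the denominator's degree 2, so the quotient diverges.
Limit = ∞.

Final answer: ∞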